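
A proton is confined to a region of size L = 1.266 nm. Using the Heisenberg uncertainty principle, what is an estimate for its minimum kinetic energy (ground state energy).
3.237 μeV

Using the uncertainty principle to estimate ground state energy:

1. The position uncertainty is approximately the confinement size:
   Δx ≈ L = 1.266e-09 m

2. From ΔxΔp ≥ ℏ/2, the minimum momentum uncertainty is:
   Δp ≈ ℏ/(2L) = 4.165e-26 kg·m/s

3. The kinetic energy is approximately:
   KE ≈ (Δp)²/(2m) = (4.165e-26)²/(2 × 1.673e-27 kg)
   KE ≈ 5.186e-25 J = 3.237 μeV

This is an order-of-magnitude estimate of the ground state energy.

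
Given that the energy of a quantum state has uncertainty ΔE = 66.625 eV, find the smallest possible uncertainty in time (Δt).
4.940 as

Using the energy-time uncertainty principle:
ΔEΔt ≥ ℏ/2

The minimum uncertainty in time is:
Δt_min = ℏ/(2ΔE)
Δt_min = (1.055e-34 J·s) / (2 × 1.067e-17 J)
Δt_min = 4.940e-18 s = 4.940 as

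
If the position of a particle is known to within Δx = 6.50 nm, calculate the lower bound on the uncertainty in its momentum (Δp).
8.112 × 10^-27 kg·m/s

Using the Heisenberg uncertainty principle:
ΔxΔp ≥ ℏ/2

The minimum uncertainty in momentum is:
Δp_min = ℏ/(2Δx)
Δp_min = (1.055e-34 J·s) / (2 × 6.500e-09 m)
Δp_min = 8.112e-27 kg·m/s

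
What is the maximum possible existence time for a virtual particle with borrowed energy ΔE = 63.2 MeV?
5.207 ys

Using the energy-time uncertainty principle:
ΔEΔt ≥ ℏ/2

For a virtual particle borrowing energy ΔE, the maximum lifetime is:
Δt_max = ℏ/(2ΔE)

Converting energy:
ΔE = 63.2 MeV = 1.013e-11 J

Δt_max = (1.055e-34 J·s) / (2 × 1.013e-11 J)
Δt_max = 5.207e-24 s = 5.207 ys

Virtual particles with higher borrowed energy exist for shorter times.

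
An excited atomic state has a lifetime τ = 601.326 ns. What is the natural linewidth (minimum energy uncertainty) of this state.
547.300 peV

Using the energy-time uncertainty principle:
ΔEΔt ≥ ℏ/2

The lifetime τ represents the time uncertainty Δt.
The natural linewidth (minimum energy uncertainty) is:

ΔE = ℏ/(2τ)
ΔE = (1.055e-34 J·s) / (2 × 6.013e-07 s)
ΔE = 8.769e-29 J = 547.300 peV

This natural linewidth limits the precision of spectroscopic measurements.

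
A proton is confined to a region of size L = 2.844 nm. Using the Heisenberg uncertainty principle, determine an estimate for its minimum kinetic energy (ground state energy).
641.350 neV

Using the uncertainty principle to estimate ground state energy:

1. The position uncertainty is approximately the confinement size:
   Δx ≈ L = 2.844e-09 m

2. From ΔxΔp ≥ ℏ/2, the minimum momentum uncertainty is:
   Δp ≈ ℏ/(2L) = 1.854e-26 kg·m/s

3. The kinetic energy is approximately:
   KE ≈ (Δp)²/(2m) = (1.854e-26)²/(2 × 1.673e-27 kg)
   KE ≈ 1.028e-25 J = 641.350 neV

This is an order-of-magnitude estimate of the ground state energy.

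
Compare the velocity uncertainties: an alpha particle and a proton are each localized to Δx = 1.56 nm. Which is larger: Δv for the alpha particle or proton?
The proton has the larger minimum velocity uncertainty, by a ratio of 4.0.

For both particles, Δp_min = ℏ/(2Δx) = 3.380e-26 kg·m/s (same for both).

The velocity uncertainty is Δv = Δp/m:
- alpha particle: Δv = 3.380e-26 / 6.645e-27 = 5.087e+00 m/s = 5.087 m/s
- proton: Δv = 3.380e-26 / 1.673e-27 = 2.021e+01 m/s = 20.208 m/s

Ratio: 2.021e+01 / 5.087e+00 = 4.0

The lighter particle has larger velocity uncertainty because Δv ∝ 1/m.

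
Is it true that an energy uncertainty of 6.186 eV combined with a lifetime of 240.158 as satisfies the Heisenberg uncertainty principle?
Yes, it satisfies the uncertainty relation.

Calculate the product ΔEΔt:
ΔE = 6.186 eV = 9.911e-19 J
ΔEΔt = (9.911e-19 J) × (2.402e-16 s)
ΔEΔt = 2.380e-34 J·s

Compare to the minimum allowed value ℏ/2:
ℏ/2 = 5.273e-35 J·s

Since ΔEΔt = 2.380e-34 J·s ≥ 5.273e-35 J·s = ℏ/2,
this satisfies the uncertainty relation.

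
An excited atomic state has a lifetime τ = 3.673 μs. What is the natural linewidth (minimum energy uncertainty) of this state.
89.601 peV

Using the energy-time uncertainty principle:
ΔEΔt ≥ ℏ/2

The lifetime τ represents the time uncertainty Δt.
The natural linewidth (minimum energy uncertainty) is:

ΔE = ℏ/(2τ)
ΔE = (1.055e-34 J·s) / (2 × 3.673e-06 s)
ΔE = 1.436e-29 J = 89.601 peV

This natural linewidth limits the precision of spectroscopic measurements.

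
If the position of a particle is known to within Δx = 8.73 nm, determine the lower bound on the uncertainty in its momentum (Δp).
6.040 × 10^-27 kg·m/s

Using the Heisenberg uncertainty principle:
ΔxΔp ≥ ℏ/2

The minimum uncertainty in momentum is:
Δp_min = ℏ/(2Δx)
Δp_min = (1.055e-34 J·s) / (2 × 8.730e-09 m)
Δp_min = 6.040e-27 kg·m/s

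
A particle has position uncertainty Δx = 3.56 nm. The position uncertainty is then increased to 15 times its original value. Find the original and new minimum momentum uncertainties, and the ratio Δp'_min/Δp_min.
Original Δp_min = 1.481 × 10^-26 kg·m/s; new Δp'_min = 9.874 × 10^-28 kg·m/s; ratio Δp'_min/Δp_min = 1/15.

From the uncertainty principle ΔxΔp ≥ ℏ/2, the minimum momentum uncertainty is Δp_min = ℏ/(2Δx).

Original (Δx = 3.56 nm = 3.560e-09 m):
Δp_min = (1.055e-34 J·s)/(2 × 3.560e-09 m) = 1.481e-26 kg·m/s

When Δx → 15Δx:
Δp'_min = ℏ/(2 × 15Δx) = (1/15) × ℏ/(2Δx) = (1/15) × Δp_min
Δp'_min = 1/15 × 1.481e-26 kg·m/s = 9.874e-28 kg·m/s

Since Δp_min ∝ 1/Δx, when Δx is increased to 15 times its original value, Δp_min decreases to 1/15 of its original value.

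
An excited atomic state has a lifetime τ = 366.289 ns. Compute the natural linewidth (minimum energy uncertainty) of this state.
898.487 peV

Using the energy-time uncertainty principle:
ΔEΔt ≥ ℏ/2

The lifetime τ represents the time uncertainty Δt.
The natural linewidth (minimum energy uncertainty) is:

ΔE = ℏ/(2τ)
ΔE = (1.055e-34 J·s) / (2 × 3.663e-07 s)
ΔE = 1.440e-28 J = 898.487 peV

This natural linewidth limits the precision of spectroscopic measurements.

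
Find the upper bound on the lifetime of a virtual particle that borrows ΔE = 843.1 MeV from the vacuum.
3.904 × 10^-25 s

Using the energy-time uncertainty principle:
ΔEΔt ≥ ℏ/2

For a virtual particle borrowing energy ΔE, the maximum lifetime is:
Δt_max = ℏ/(2ΔE)

Converting energy:
ΔE = 843.1 MeV = 1.351e-10 J

Δt_max = (1.055e-34 J·s) / (2 × 1.351e-10 J)
Δt_max = 3.904e-25 s = 3.904 × 10^-25 s

Virtual particles with higher borrowed energy exist for shorter times.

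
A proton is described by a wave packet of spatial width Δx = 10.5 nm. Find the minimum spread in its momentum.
5.022 × 10^-27 kg·m/s

For a wave packet, the spatial width Δx and momentum spread Δp are related by the uncertainty principle:
ΔxΔp ≥ ℏ/2

The minimum momentum spread is:
Δp_min = ℏ/(2Δx)
Δp_min = (1.055e-34 J·s) / (2 × 1.050e-08 m)
Δp_min = 5.022e-27 kg·m/s

A wave packet cannot have both a well-defined position and well-defined momentum.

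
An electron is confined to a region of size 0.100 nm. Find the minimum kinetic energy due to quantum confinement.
952.496 meV

Using the uncertainty principle:

1. Position uncertainty: Δx ≈ 1.000e-10 m
2. Minimum momentum uncertainty: Δp = ℏ/(2Δx) = 5.273e-25 kg·m/s
3. Minimum kinetic energy:
   KE = (Δp)²/(2m) = (5.273e-25)²/(2 × 9.109e-31 kg)
   KE = 1.526e-19 J = 952.496 meV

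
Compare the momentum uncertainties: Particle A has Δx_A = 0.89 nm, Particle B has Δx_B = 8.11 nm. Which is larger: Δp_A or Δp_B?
Particle A has the larger minimum momentum uncertainty, by a factor of 9.11.

For each particle, the minimum momentum uncertainty is Δp_min = ℏ/(2Δx):

Particle A: Δp_A = ℏ/(2×8.900e-10 m) = 5.925e-26 kg·m/s
Particle B: Δp_B = ℏ/(2×8.110e-09 m) = 6.502e-27 kg·m/s

Ratio: Δp_A/Δp_B = 9.11

Since Δp_min ∝ 1/Δx, the particle with smaller position uncertainty (A) has larger momentum uncertainty.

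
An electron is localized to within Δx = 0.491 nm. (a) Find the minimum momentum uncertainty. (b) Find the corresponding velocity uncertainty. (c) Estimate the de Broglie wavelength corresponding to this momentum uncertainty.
(a) Δp_min = 1.074 × 10^-25 kg·m/s
(b) Δv_min = 117.890 km/s
(c) λ_dB = 6.170 nm

Step-by-step:

(a) From the uncertainty principle:
Δp_min = ℏ/(2Δx) = (1.055e-34 J·s)/(2 × 4.910e-10 m) = 1.074e-25 kg·m/s

(b) The velocity uncertainty:
Δv = Δp/m = (1.074e-25 kg·m/s)/(9.109e-31 kg) = 1.179e+05 m/s = 117.890 km/s

(c) The de Broglie wavelength for this momentum:
λ = h/p = (6.626e-34 J·s)/(1.074e-25 kg·m/s) = 6.170e-09 m = 6.170 nm

Note: The de Broglie wavelength is comparable to the localization size, as expected from wave-particle duality.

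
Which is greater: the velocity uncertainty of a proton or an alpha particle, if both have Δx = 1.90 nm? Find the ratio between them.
The proton has the larger minimum velocity uncertainty, by a ratio of 4.0.

For both particles, Δp_min = ℏ/(2Δx) = 2.775e-26 kg·m/s (same for both).

The velocity uncertainty is Δv = Δp/m:
- proton: Δv = 2.775e-26 / 1.673e-27 = 1.659e+01 m/s = 16.592 m/s
- alpha particle: Δv = 2.775e-26 / 6.645e-27 = 4.177e+00 m/s = 4.177 m/s

Ratio: 1.659e+01 / 4.177e+00 = 4.0

The lighter particle has larger velocity uncertainty because Δv ∝ 1/m.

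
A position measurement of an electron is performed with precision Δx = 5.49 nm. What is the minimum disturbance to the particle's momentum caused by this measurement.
9.604 × 10^-27 kg·m/s

The uncertainty principle implies that measuring position disturbs momentum:
ΔxΔp ≥ ℏ/2

When we measure position with precision Δx, we necessarily introduce a momentum uncertainty:
Δp ≥ ℏ/(2Δx)
Δp_min = (1.055e-34 J·s) / (2 × 5.490e-09 m)
Δp_min = 9.604e-27 kg·m/s

The more precisely we measure position, the greater the momentum disturbance.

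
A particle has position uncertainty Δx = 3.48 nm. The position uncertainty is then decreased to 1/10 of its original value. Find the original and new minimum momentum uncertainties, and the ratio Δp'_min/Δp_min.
Original Δp_min = 1.515 × 10^-26 kg·m/s; new Δp'_min = 1.515 × 10^-25 kg·m/s; ratio Δp'_min/Δp_min = 10.

From the uncertainty principle ΔxΔp ≥ ℏ/2, the minimum momentum uncertainty is Δp_min = ℏ/(2Δx).

Original (Δx = 3.48 nm = 3.480e-09 m):
Δp_min = (1.055e-34 J·s)/(2 × 3.480e-09 m) = 1.515e-26 kg·m/s

When Δx → (1/10)Δx:
Δp'_min = ℏ/(2 × (1/10)Δx) = 10 × ℏ/(2Δx) = 10 × Δp_min
Δp'_min = 10 × 1.515e-26 kg·m/s = 1.515e-25 kg·m/s

Since Δp_min ∝ 1/Δx, when Δx is decreased to 1/10 of its original value, Δp_min increases to 10 times its original value.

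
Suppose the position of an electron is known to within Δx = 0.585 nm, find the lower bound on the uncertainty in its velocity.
98.947 km/s

Using the Heisenberg uncertainty principle and Δp = mΔv:
ΔxΔp ≥ ℏ/2
Δx(mΔv) ≥ ℏ/2

The minimum uncertainty in velocity is:
Δv_min = ℏ/(2mΔx)
Δv_min = (1.055e-34 J·s) / (2 × 9.109e-31 kg × 5.850e-10 m)
Δv_min = 9.895e+04 m/s = 98.947 km/s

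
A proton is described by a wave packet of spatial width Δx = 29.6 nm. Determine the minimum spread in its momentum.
1.781 × 10^-27 kg·m/s

For a wave packet, the spatial width Δx and momentum spread Δp are related by the uncertainty principle:
ΔxΔp ≥ ℏ/2

The minimum momentum spread is:
Δp_min = ℏ/(2Δx)
Δp_min = (1.055e-34 J·s) / (2 × 2.960e-08 m)
Δp_min = 1.781e-27 kg·m/s

A wave packet cannot have both a well-defined position and well-defined momentum.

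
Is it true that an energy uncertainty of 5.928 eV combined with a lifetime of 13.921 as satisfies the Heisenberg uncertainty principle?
No, it violates the uncertainty relation.

Calculate the product ΔEΔt:
ΔE = 5.928 eV = 9.498e-19 J
ΔEΔt = (9.498e-19 J) × (1.392e-17 s)
ΔEΔt = 1.322e-35 J·s

Compare to the minimum allowed value ℏ/2:
ℏ/2 = 5.273e-35 J·s

Since ΔEΔt = 1.322e-35 J·s < 5.273e-35 J·s = ℏ/2,
this violates the uncertainty relation.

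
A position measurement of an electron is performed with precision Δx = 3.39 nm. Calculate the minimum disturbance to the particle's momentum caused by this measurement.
1.555 × 10^-26 kg·m/s

The uncertainty principle implies that measuring position disturbs momentum:
ΔxΔp ≥ ℏ/2

When we measure position with precision Δx, we necessarily introduce a momentum uncertainty:
Δp ≥ ℏ/(2Δx)
Δp_min = (1.055e-34 J·s) / (2 × 3.390e-09 m)
Δp_min = 1.555e-26 kg·m/s

The more precisely we measure position, the greater the momentum disturbance.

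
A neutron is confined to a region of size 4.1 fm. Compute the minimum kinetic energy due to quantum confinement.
308.168 keV

Using the uncertainty principle:

1. Position uncertainty: Δx ≈ 4.100e-15 m
2. Minimum momentum uncertainty: Δp = ℏ/(2Δx) = 1.286e-20 kg·m/s
3. Minimum kinetic energy:
   KE = (Δp)²/(2m) = (1.286e-20)²/(2 × 1.675e-27 kg)
   KE = 4.937e-14 J = 308.168 keV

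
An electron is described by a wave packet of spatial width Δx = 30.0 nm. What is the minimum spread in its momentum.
1.758 × 10^-27 kg·m/s

For a wave packet, the spatial width Δx and momentum spread Δp are related by the uncertainty principle:
ΔxΔp ≥ ℏ/2

The minimum momentum spread is:
Δp_min = ℏ/(2Δx)
Δp_min = (1.055e-34 J·s) / (2 × 3.000e-08 m)
Δp_min = 1.758e-27 kg·m/s

A wave packet cannot have both a well-defined position and well-defined momentum.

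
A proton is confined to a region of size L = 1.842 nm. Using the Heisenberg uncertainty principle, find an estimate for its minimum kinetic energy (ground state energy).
1.529 μeV

Using the uncertainty principle to estimate ground state energy:

1. The position uncertainty is approximately the confinement size:
   Δx ≈ L = 1.842e-09 m

2. From ΔxΔp ≥ ℏ/2, the minimum momentum uncertainty is:
   Δp ≈ ℏ/(2L) = 2.863e-26 kg·m/s

3. The kinetic energy is approximately:
   KE ≈ (Δp)²/(2m) = (2.863e-26)²/(2 × 1.673e-27 kg)
   KE ≈ 2.450e-25 J = 1.529 μeV

This is an order-of-magnitude estimate of the ground state energy.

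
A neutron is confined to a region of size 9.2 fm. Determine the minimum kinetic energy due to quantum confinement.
61.204 keV

Using the uncertainty principle:

1. Position uncertainty: Δx ≈ 9.200e-15 m
2. Minimum momentum uncertainty: Δp = ℏ/(2Δx) = 5.731e-21 kg·m/s
3. Minimum kinetic energy:
   KE = (Δp)²/(2m) = (5.731e-21)²/(2 × 1.675e-27 kg)
   KE = 9.806e-15 J = 61.204 keV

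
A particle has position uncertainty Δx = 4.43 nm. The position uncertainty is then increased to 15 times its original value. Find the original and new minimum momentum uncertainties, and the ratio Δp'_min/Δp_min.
Original Δp_min = 1.190 × 10^-26 kg·m/s; new Δp'_min = 7.935 × 10^-28 kg·m/s; ratio Δp'_min/Δp_min = 1/15.

From the uncertainty principle ΔxΔp ≥ ℏ/2, the minimum momentum uncertainty is Δp_min = ℏ/(2Δx).

Original (Δx = 4.43 nm = 4.430e-09 m):
Δp_min = (1.055e-34 J·s)/(2 × 4.430e-09 m) = 1.190e-26 kg·m/s

When Δx → 15Δx:
Δp'_min = ℏ/(2 × 15Δx) = (1/15) × ℏ/(2Δx) = (1/15) × Δp_min
Δp'_min = 1/15 × 1.190e-26 kg·m/s = 7.935e-28 kg·m/s

Since Δp_min ∝ 1/Δx, when Δx is increased to 15 times its original value, Δp_min decreases to 1/15 of its original value.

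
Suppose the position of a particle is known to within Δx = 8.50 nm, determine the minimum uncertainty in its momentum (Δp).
6.203 × 10^-27 kg·m/s

Using the Heisenberg uncertainty principle:
ΔxΔp ≥ ℏ/2

The minimum uncertainty in momentum is:
Δp_min = ℏ/(2Δx)
Δp_min = (1.055e-34 J·s) / (2 × 8.500e-09 m)
Δp_min = 6.203e-27 kg·m/s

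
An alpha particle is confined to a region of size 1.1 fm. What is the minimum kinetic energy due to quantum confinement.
1.079 MeV

Using the uncertainty principle:

1. Position uncertainty: Δx ≈ 1.100e-15 m
2. Minimum momentum uncertainty: Δp = ℏ/(2Δx) = 4.794e-20 kg·m/s
3. Minimum kinetic energy:
   KE = (Δp)²/(2m) = (4.794e-20)²/(2 × 6.645e-27 kg)
   KE = 1.729e-13 J = 1.079 MeV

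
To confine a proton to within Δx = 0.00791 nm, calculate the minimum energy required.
82.909 meV

Localizing a particle requires giving it sufficient momentum uncertainty:

1. From uncertainty principle: Δp ≥ ℏ/(2Δx)
   Δp_min = (1.055e-34 J·s) / (2 × 7.910e-12 m)
   Δp_min = 6.666e-24 kg·m/s

2. This momentum uncertainty corresponds to kinetic energy:
   KE ≈ (Δp)²/(2m) = (6.666e-24)²/(2 × 1.673e-27 kg)
   KE = 1.328e-20 J = 82.909 meV

Tighter localization requires more energy.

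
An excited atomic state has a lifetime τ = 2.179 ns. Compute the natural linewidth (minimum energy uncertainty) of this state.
151.035 neV

Using the energy-time uncertainty principle:
ΔEΔt ≥ ℏ/2

The lifetime τ represents the time uncertainty Δt.
The natural linewidth (minimum energy uncertainty) is:

ΔE = ℏ/(2τ)
ΔE = (1.055e-34 J·s) / (2 × 2.179e-09 s)
ΔE = 2.420e-26 J = 151.035 neV

This natural linewidth limits the precision of spectroscopic measurements.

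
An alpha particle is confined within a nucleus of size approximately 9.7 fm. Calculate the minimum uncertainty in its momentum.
5.436 × 10^-21 kg·m/s

Using the Heisenberg uncertainty principle:
ΔxΔp ≥ ℏ/2

With Δx ≈ L = 9.700e-15 m (the confinement size):
Δp_min = ℏ/(2Δx)
Δp_min = (1.055e-34 J·s) / (2 × 9.700e-15 m)
Δp_min = 5.436e-21 kg·m/s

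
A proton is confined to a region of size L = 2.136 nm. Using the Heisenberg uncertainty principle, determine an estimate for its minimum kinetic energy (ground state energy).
1.137 μeV

Using the uncertainty principle to estimate ground state energy:

1. The position uncertainty is approximately the confinement size:
   Δx ≈ L = 2.136e-09 m

2. From ΔxΔp ≥ ℏ/2, the minimum momentum uncertainty is:
   Δp ≈ ℏ/(2L) = 2.469e-26 kg·m/s

3. The kinetic energy is approximately:
   KE ≈ (Δp)²/(2m) = (2.469e-26)²/(2 × 1.673e-27 kg)
   KE ≈ 1.822e-25 J = 1.137 μeV

This is an order-of-magnitude estimate of the ground state energy.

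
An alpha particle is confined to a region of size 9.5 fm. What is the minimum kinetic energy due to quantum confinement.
14.469 keV

Using the uncertainty principle:

1. Position uncertainty: Δx ≈ 9.500e-15 m
2. Minimum momentum uncertainty: Δp = ℏ/(2Δx) = 5.550e-21 kg·m/s
3. Minimum kinetic energy:
   KE = (Δp)²/(2m) = (5.550e-21)²/(2 × 6.645e-27 kg)
   KE = 2.318e-15 J = 14.469 keV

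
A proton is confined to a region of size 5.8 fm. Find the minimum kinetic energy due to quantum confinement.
154.205 keV

Using the uncertainty principle:

1. Position uncertainty: Δx ≈ 5.800e-15 m
2. Minimum momentum uncertainty: Δp = ℏ/(2Δx) = 9.091e-21 kg·m/s
3. Minimum kinetic energy:
   KE = (Δp)²/(2m) = (9.091e-21)²/(2 × 1.673e-27 kg)
   KE = 2.471e-14 J = 154.205 keV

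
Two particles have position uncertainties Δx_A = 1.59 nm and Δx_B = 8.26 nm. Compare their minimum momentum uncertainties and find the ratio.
Particle A has the larger minimum momentum uncertainty, by a factor of 5.19.

For each particle, the minimum momentum uncertainty is Δp_min = ℏ/(2Δx):

Particle A: Δp_A = ℏ/(2×1.590e-09 m) = 3.316e-26 kg·m/s
Particle B: Δp_B = ℏ/(2×8.260e-09 m) = 6.384e-27 kg·m/s

Ratio: Δp_A/Δp_B = 5.19

Since Δp_min ∝ 1/Δx, the particle with smaller position uncertainty (A) has larger momentum uncertainty.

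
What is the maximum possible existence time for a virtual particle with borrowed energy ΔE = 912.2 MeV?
3.608 × 10^-25 s

Using the energy-time uncertainty principle:
ΔEΔt ≥ ℏ/2

For a virtual particle borrowing energy ΔE, the maximum lifetime is:
Δt_max = ℏ/(2ΔE)

Converting energy:
ΔE = 912.2 MeV = 1.462e-10 J

Δt_max = (1.055e-34 J·s) / (2 × 1.462e-10 J)
Δt_max = 3.608e-25 s = 3.608 × 10^-25 s

Virtual particles with higher borrowed energy exist for shorter times.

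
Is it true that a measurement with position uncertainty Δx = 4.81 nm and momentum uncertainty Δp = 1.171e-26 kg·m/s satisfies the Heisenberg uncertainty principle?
Yes, it satisfies the uncertainty principle.

Calculate the product ΔxΔp:
ΔxΔp = (4.810e-09 m) × (1.171e-26 kg·m/s)
ΔxΔp = 5.633e-35 J·s

Compare to the minimum allowed value ℏ/2:
ℏ/2 = 5.273e-35 J·s

Since ΔxΔp = 5.633e-35 J·s ≥ 5.273e-35 J·s = ℏ/2,
the measurement satisfies the uncertainty principle.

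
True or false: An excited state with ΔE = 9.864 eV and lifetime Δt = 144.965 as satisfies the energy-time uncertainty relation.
Yes, it satisfies the uncertainty relation.

Calculate the product ΔEΔt:
ΔE = 9.864 eV = 1.580e-18 J
ΔEΔt = (1.580e-18 J) × (1.450e-16 s)
ΔEΔt = 2.291e-34 J·s

Compare to the minimum allowed value ℏ/2:
ℏ/2 = 5.273e-35 J·s

Since ΔEΔt = 2.291e-34 J·s ≥ 5.273e-35 J·s = ℏ/2,
this satisfies the uncertainty relation.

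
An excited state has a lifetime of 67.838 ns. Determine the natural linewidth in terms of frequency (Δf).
1.173 MHz

Using the energy-time uncertainty principle and E = hf:
ΔEΔt ≥ ℏ/2
hΔf·Δt ≥ ℏ/2

The minimum frequency uncertainty is:
Δf = ℏ/(2hτ) = 1/(4πτ)
Δf = 1/(4π × 6.784e-08 s)
Δf = 1.173e+06 Hz = 1.173 MHz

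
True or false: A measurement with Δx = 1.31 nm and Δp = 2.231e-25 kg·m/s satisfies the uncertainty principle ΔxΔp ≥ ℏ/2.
Yes, it satisfies the uncertainty principle.

Calculate the product ΔxΔp:
ΔxΔp = (1.310e-09 m) × (2.231e-25 kg·m/s)
ΔxΔp = 2.923e-34 J·s

Compare to the minimum allowed value ℏ/2:
ℏ/2 = 5.273e-35 J·s

Since ΔxΔp = 2.923e-34 J·s ≥ 5.273e-35 J·s = ℏ/2,
the measurement satisfies the uncertainty principle.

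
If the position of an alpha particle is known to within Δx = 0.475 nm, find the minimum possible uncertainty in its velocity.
16.706 m/s

Using the Heisenberg uncertainty principle and Δp = mΔv:
ΔxΔp ≥ ℏ/2
Δx(mΔv) ≥ ℏ/2

The minimum uncertainty in velocity is:
Δv_min = ℏ/(2mΔx)
Δv_min = (1.055e-34 J·s) / (2 × 6.645e-27 kg × 4.750e-10 m)
Δv_min = 1.671e+01 m/s = 16.706 m/s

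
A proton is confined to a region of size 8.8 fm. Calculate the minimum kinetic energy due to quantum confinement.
66.987 keV

Using the uncertainty principle:

1. Position uncertainty: Δx ≈ 8.800e-15 m
2. Minimum momentum uncertainty: Δp = ℏ/(2Δx) = 5.992e-21 kg·m/s
3. Minimum kinetic energy:
   KE = (Δp)²/(2m) = (5.992e-21)²/(2 × 1.673e-27 kg)
   KE = 1.073e-14 J = 66.987 keV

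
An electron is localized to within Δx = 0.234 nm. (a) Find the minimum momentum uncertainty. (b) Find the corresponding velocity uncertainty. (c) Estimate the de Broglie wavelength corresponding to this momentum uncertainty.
(a) Δp_min = 2.253 × 10^-25 kg·m/s
(b) Δv_min = 247.367 km/s
(c) λ_dB = 2.941 nm

Step-by-step:

(a) From the uncertainty principle:
Δp_min = ℏ/(2Δx) = (1.055e-34 J·s)/(2 × 2.340e-10 m) = 2.253e-25 kg·m/s

(b) The velocity uncertainty:
Δv = Δp/m = (2.253e-25 kg·m/s)/(9.109e-31 kg) = 2.474e+05 m/s = 247.367 km/s

(c) The de Broglie wavelength for this momentum:
λ = h/p = (6.626e-34 J·s)/(2.253e-25 kg·m/s) = 2.941e-09 m = 2.941 nm

Note: The de Broglie wavelength is comparable to the localization size, as expected from wave-particle duality.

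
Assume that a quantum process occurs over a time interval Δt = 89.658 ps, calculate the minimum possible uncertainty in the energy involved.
3.671 μeV

Using the energy-time uncertainty principle:
ΔEΔt ≥ ℏ/2

The minimum uncertainty in energy is:
ΔE_min = ℏ/(2Δt)
ΔE_min = (1.055e-34 J·s) / (2 × 8.966e-11 s)
ΔE_min = 5.881e-25 J = 3.671 μeV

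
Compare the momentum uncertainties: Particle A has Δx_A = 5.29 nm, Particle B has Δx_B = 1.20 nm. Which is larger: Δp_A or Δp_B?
Particle B has the larger minimum momentum uncertainty, by a factor of 4.41.

For each particle, the minimum momentum uncertainty is Δp_min = ℏ/(2Δx):

Particle A: Δp_A = ℏ/(2×5.290e-09 m) = 9.968e-27 kg·m/s
Particle B: Δp_B = ℏ/(2×1.200e-09 m) = 4.394e-26 kg·m/s

Ratio: Δp_B/Δp_A = 4.41

Since Δp_min ∝ 1/Δx, the particle with smaller position uncertainty (B) has larger momentum uncertainty.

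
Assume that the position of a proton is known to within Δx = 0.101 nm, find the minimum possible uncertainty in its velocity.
312.124 m/s

Using the Heisenberg uncertainty principle and Δp = mΔv:
ΔxΔp ≥ ℏ/2
Δx(mΔv) ≥ ℏ/2

The minimum uncertainty in velocity is:
Δv_min = ℏ/(2mΔx)
Δv_min = (1.055e-34 J·s) / (2 × 1.673e-27 kg × 1.010e-10 m)
Δv_min = 3.121e+02 m/s = 312.124 m/s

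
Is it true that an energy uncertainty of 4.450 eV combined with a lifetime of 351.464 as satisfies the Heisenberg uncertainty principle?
Yes, it satisfies the uncertainty relation.

Calculate the product ΔEΔt:
ΔE = 4.450 eV = 7.130e-19 J
ΔEΔt = (7.130e-19 J) × (3.515e-16 s)
ΔEΔt = 2.506e-34 J·s

Compare to the minimum allowed value ℏ/2:
ℏ/2 = 5.273e-35 J·s

Since ΔEΔt = 2.506e-34 J·s ≥ 5.273e-35 J·s = ℏ/2,
this satisfies the uncertainty relation.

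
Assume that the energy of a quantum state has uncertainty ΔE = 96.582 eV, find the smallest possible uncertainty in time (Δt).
3.408 as

Using the energy-time uncertainty principle:
ΔEΔt ≥ ℏ/2

The minimum uncertainty in time is:
Δt_min = ℏ/(2ΔE)
Δt_min = (1.055e-34 J·s) / (2 × 1.547e-17 J)
Δt_min = 3.408e-18 s = 3.408 as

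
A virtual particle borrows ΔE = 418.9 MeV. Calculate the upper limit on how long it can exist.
7.856 × 10^-25 s

Using the energy-time uncertainty principle:
ΔEΔt ≥ ℏ/2

For a virtual particle borrowing energy ΔE, the maximum lifetime is:
Δt_max = ℏ/(2ΔE)

Converting energy:
ΔE = 418.9 MeV = 6.712e-11 J

Δt_max = (1.055e-34 J·s) / (2 × 6.712e-11 J)
Δt_max = 7.856e-25 s = 7.856 × 10^-25 s

Virtual particles with higher borrowed energy exist for shorter times.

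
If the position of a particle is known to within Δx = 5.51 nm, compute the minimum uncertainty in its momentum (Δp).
9.570 × 10^-27 kg·m/s

Using the Heisenberg uncertainty principle:
ΔxΔp ≥ ℏ/2

The minimum uncertainty in momentum is:
Δp_min = ℏ/(2Δx)
Δp_min = (1.055e-34 J·s) / (2 × 5.510e-09 m)
Δp_min = 9.570e-27 kg·m/s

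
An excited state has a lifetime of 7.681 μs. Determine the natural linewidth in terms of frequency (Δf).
10.360 kHz

Using the energy-time uncertainty principle and E = hf:
ΔEΔt ≥ ℏ/2
hΔf·Δt ≥ ℏ/2

The minimum frequency uncertainty is:
Δf = ℏ/(2hτ) = 1/(4πτ)
Δf = 1/(4π × 7.681e-06 s)
Δf = 1.036e+04 Hz = 10.360 kHz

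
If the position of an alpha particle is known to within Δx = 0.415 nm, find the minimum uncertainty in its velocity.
19.122 m/s

Using the Heisenberg uncertainty principle and Δp = mΔv:
ΔxΔp ≥ ℏ/2
Δx(mΔv) ≥ ℏ/2

The minimum uncertainty in velocity is:
Δv_min = ℏ/(2mΔx)
Δv_min = (1.055e-34 J·s) / (2 × 6.645e-27 kg × 4.150e-10 m)
Δv_min = 1.912e+01 m/s = 19.122 m/s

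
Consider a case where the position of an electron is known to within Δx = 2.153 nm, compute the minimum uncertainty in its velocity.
26.885 km/s

Using the Heisenberg uncertainty principle and Δp = mΔv:
ΔxΔp ≥ ℏ/2
Δx(mΔv) ≥ ℏ/2

The minimum uncertainty in velocity is:
Δv_min = ℏ/(2mΔx)
Δv_min = (1.055e-34 J·s) / (2 × 9.109e-31 kg × 2.153e-09 m)
Δv_min = 2.689e+04 m/s = 26.885 km/s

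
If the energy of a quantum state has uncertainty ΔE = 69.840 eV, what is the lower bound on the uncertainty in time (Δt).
4.712 as

Using the energy-time uncertainty principle:
ΔEΔt ≥ ℏ/2

The minimum uncertainty in time is:
Δt_min = ℏ/(2ΔE)
Δt_min = (1.055e-34 J·s) / (2 × 1.119e-17 J)
Δt_min = 4.712e-18 s = 4.712 as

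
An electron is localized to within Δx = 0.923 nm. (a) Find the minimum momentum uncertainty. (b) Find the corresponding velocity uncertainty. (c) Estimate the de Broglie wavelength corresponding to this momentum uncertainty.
(a) Δp_min = 5.713 × 10^-26 kg·m/s
(b) Δv_min = 62.713 km/s
(c) λ_dB = 11.599 nm

Step-by-step:

(a) From the uncertainty principle:
Δp_min = ℏ/(2Δx) = (1.055e-34 J·s)/(2 × 9.230e-10 m) = 5.713e-26 kg·m/s

(b) The velocity uncertainty:
Δv = Δp/m = (5.713e-26 kg·m/s)/(9.109e-31 kg) = 6.271e+04 m/s = 62.713 km/s

(c) The de Broglie wavelength for this momentum:
λ = h/p = (6.626e-34 J·s)/(5.713e-26 kg·m/s) = 1.160e-08 m = 11.599 nm

Note: The de Broglie wavelength is comparable to the localization size, as expected from wave-particle duality.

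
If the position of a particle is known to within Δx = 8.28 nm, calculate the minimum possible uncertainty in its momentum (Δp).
6.368 × 10^-27 kg·m/s

Using the Heisenberg uncertainty principle:
ΔxΔp ≥ ℏ/2

The minimum uncertainty in momentum is:
Δp_min = ℏ/(2Δx)
Δp_min = (1.055e-34 J·s) / (2 × 8.280e-09 m)
Δp_min = 6.368e-27 kg·m/s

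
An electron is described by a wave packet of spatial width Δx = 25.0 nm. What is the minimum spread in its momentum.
2.109 × 10^-27 kg·m/s

For a wave packet, the spatial width Δx and momentum spread Δp are related by the uncertainty principle:
ΔxΔp ≥ ℏ/2

The minimum momentum spread is:
Δp_min = ℏ/(2Δx)
Δp_min = (1.055e-34 J·s) / (2 × 2.500e-08 m)
Δp_min = 2.109e-27 kg·m/s

A wave packet cannot have both a well-defined position and well-defined momentum.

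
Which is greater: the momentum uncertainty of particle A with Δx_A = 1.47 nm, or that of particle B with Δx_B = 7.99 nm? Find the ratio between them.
Particle A has the larger minimum momentum uncertainty, by a factor of 5.44.

For each particle, the minimum momentum uncertainty is Δp_min = ℏ/(2Δx):

Particle A: Δp_A = ℏ/(2×1.470e-09 m) = 3.587e-26 kg·m/s
Particle B: Δp_B = ℏ/(2×7.990e-09 m) = 6.599e-27 kg·m/s

Ratio: Δp_A/Δp_B = 5.44

Since Δp_min ∝ 1/Δx, the particle with smaller position uncertainty (A) has larger momentum uncertainty.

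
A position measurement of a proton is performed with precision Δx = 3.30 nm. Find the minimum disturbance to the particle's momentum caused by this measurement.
1.598 × 10^-26 kg·m/s

The uncertainty principle implies that measuring position disturbs momentum:
ΔxΔp ≥ ℏ/2

When we measure position with precision Δx, we necessarily introduce a momentum uncertainty:
Δp ≥ ℏ/(2Δx)
Δp_min = (1.055e-34 J·s) / (2 × 3.300e-09 m)
Δp_min = 1.598e-26 kg·m/s

The more precisely we measure position, the greater the momentum disturbance.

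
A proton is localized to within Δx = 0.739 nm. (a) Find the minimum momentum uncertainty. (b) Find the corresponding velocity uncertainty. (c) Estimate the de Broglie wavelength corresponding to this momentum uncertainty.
(a) Δp_min = 7.135 × 10^-26 kg·m/s
(b) Δv_min = 42.658 m/s
(c) λ_dB = 9.287 nm

Step-by-step:

(a) From the uncertainty principle:
Δp_min = ℏ/(2Δx) = (1.055e-34 J·s)/(2 × 7.390e-10 m) = 7.135e-26 kg·m/s

(b) The velocity uncertainty:
Δv = Δp/m = (7.135e-26 kg·m/s)/(1.673e-27 kg) = 4.266e+01 m/s = 42.658 m/s

(c) The de Broglie wavelength for this momentum:
λ = h/p = (6.626e-34 J·s)/(7.135e-26 kg·m/s) = 9.287e-09 m = 9.287 nm

Note: The de Broglie wavelength is comparable to the localization size, as expected from wave-particle duality.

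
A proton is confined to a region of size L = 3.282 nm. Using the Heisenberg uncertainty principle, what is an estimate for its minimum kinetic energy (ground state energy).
481.589 neV

Using the uncertainty principle to estimate ground state energy:

1. The position uncertainty is approximately the confinement size:
   Δx ≈ L = 3.282e-09 m

2. From ΔxΔp ≥ ℏ/2, the minimum momentum uncertainty is:
   Δp ≈ ℏ/(2L) = 1.607e-26 kg·m/s

3. The kinetic energy is approximately:
   KE ≈ (Δp)²/(2m) = (1.607e-26)²/(2 × 1.673e-27 kg)
   KE ≈ 7.716e-26 J = 481.589 neV

This is an order-of-magnitude estimate of the ground state energy.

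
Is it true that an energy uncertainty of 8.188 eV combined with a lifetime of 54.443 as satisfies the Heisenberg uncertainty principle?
Yes, it satisfies the uncertainty relation.

Calculate the product ΔEΔt:
ΔE = 8.188 eV = 1.312e-18 J
ΔEΔt = (1.312e-18 J) × (5.444e-17 s)
ΔEΔt = 7.142e-35 J·s

Compare to the minimum allowed value ℏ/2:
ℏ/2 = 5.273e-35 J·s

Since ΔEΔt = 7.142e-35 J·s ≥ 5.273e-35 J·s = ℏ/2,
this satisfies the uncertainty relation.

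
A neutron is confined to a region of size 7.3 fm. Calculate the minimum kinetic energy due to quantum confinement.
97.210 keV

Using the uncertainty principle:

1. Position uncertainty: Δx ≈ 7.300e-15 m
2. Minimum momentum uncertainty: Δp = ℏ/(2Δx) = 7.223e-21 kg·m/s
3. Minimum kinetic energy:
   KE = (Δp)²/(2m) = (7.223e-21)²/(2 × 1.675e-27 kg)
   KE = 1.557e-14 J = 97.210 keV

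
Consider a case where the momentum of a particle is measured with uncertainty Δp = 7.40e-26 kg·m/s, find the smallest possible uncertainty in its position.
712.549 pm

Using the Heisenberg uncertainty principle:
ΔxΔp ≥ ℏ/2

The minimum uncertainty in position is:
Δx_min = ℏ/(2Δp)
Δx_min = (1.055e-34 J·s) / (2 × 7.400e-26 kg·m/s)
Δx_min = 7.125e-10 m = 712.549 pm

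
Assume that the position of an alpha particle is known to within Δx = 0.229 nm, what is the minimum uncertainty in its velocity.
34.653 m/s

Using the Heisenberg uncertainty principle and Δp = mΔv:
ΔxΔp ≥ ℏ/2
Δx(mΔv) ≥ ℏ/2

The minimum uncertainty in velocity is:
Δv_min = ℏ/(2mΔx)
Δv_min = (1.055e-34 J·s) / (2 × 6.645e-27 kg × 2.290e-10 m)
Δv_min = 3.465e+01 m/s = 34.653 m/s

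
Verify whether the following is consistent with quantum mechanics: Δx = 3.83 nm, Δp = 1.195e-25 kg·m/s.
Yes, it satisfies the uncertainty principle.

Calculate the product ΔxΔp:
ΔxΔp = (3.830e-09 m) × (1.195e-25 kg·m/s)
ΔxΔp = 4.577e-34 J·s

Compare to the minimum allowed value ℏ/2:
ℏ/2 = 5.273e-35 J·s

Since ΔxΔp = 4.577e-34 J·s ≥ 5.273e-35 J·s = ℏ/2,
the measurement satisfies the uncertainty principle.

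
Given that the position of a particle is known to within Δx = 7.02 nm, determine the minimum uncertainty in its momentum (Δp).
7.511 × 10^-27 kg·m/s

Using the Heisenberg uncertainty principle:
ΔxΔp ≥ ℏ/2

The minimum uncertainty in momentum is:
Δp_min = ℏ/(2Δx)
Δp_min = (1.055e-34 J·s) / (2 × 7.020e-09 m)
Δp_min = 7.511e-27 kg·m/s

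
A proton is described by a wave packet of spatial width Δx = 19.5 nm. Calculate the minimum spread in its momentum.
2.704 × 10^-27 kg·m/s

For a wave packet, the spatial width Δx and momentum spread Δp are related by the uncertainty principle:
ΔxΔp ≥ ℏ/2

The minimum momentum spread is:
Δp_min = ℏ/(2Δx)
Δp_min = (1.055e-34 J·s) / (2 × 1.950e-08 m)
Δp_min = 2.704e-27 kg·m/s

A wave packet cannot have both a well-defined position and well-defined momentum.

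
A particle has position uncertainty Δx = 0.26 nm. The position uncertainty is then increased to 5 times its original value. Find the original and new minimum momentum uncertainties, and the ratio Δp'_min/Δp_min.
Original Δp_min = 2.028 × 10^-25 kg·m/s; new Δp'_min = 4.056 × 10^-26 kg·m/s; ratio Δp'_min/Δp_min = 1/5.

From the uncertainty principle ΔxΔp ≥ ℏ/2, the minimum momentum uncertainty is Δp_min = ℏ/(2Δx).

Original (Δx = 0.26 nm = 2.600e-10 m):
Δp_min = (1.055e-34 J·s)/(2 × 2.600e-10 m) = 2.028e-25 kg·m/s

When Δx → 5Δx:
Δp'_min = ℏ/(2 × 5Δx) = (1/5) × ℏ/(2Δx) = (1/5) × Δp_min
Δp'_min = 1/5 × 2.028e-25 kg·m/s = 4.056e-26 kg·m/s

Since Δp_min ∝ 1/Δx, when Δx is increased to 5 times its original value, Δp_min decreases to 1/5 of its original value.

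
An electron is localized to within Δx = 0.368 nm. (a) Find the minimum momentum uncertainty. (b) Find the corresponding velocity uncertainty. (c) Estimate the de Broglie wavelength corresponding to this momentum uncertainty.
(a) Δp_min = 1.433 × 10^-25 kg·m/s
(b) Δv_min = 157.293 km/s
(c) λ_dB = 4.624 nm

Step-by-step:

(a) From the uncertainty principle:
Δp_min = ℏ/(2Δx) = (1.055e-34 J·s)/(2 × 3.680e-10 m) = 1.433e-25 kg·m/s

(b) The velocity uncertainty:
Δv = Δp/m = (1.433e-25 kg·m/s)/(9.109e-31 kg) = 1.573e+05 m/s = 157.293 km/s

(c) The de Broglie wavelength for this momentum:
λ = h/p = (6.626e-34 J·s)/(1.433e-25 kg·m/s) = 4.624e-09 m = 4.624 nm

Note: The de Broglie wavelength is comparable to the localization size, as expected from wave-particle duality.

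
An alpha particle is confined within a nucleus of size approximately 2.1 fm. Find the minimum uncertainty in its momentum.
2.511 × 10^-20 kg·m/s

Using the Heisenberg uncertainty principle:
ΔxΔp ≥ ℏ/2

With Δx ≈ L = 2.100e-15 m (the confinement size):
Δp_min = ℏ/(2Δx)
Δp_min = (1.055e-34 J·s) / (2 × 2.100e-15 m)
Δp_min = 2.511e-20 kg·m/s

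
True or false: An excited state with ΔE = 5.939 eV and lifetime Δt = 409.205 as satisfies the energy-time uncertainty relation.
Yes, it satisfies the uncertainty relation.

Calculate the product ΔEΔt:
ΔE = 5.939 eV = 9.515e-19 J
ΔEΔt = (9.515e-19 J) × (4.092e-16 s)
ΔEΔt = 3.894e-34 J·s

Compare to the minimum allowed value ℏ/2:
ℏ/2 = 5.273e-35 J·s

Since ΔEΔt = 3.894e-34 J·s ≥ 5.273e-35 J·s = ℏ/2,
this satisfies the uncertainty relation.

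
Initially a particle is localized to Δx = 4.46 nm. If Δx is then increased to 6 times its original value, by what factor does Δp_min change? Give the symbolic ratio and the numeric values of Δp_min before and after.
Original Δp_min = 1.182 × 10^-26 kg·m/s; new Δp'_min = 1.970 × 10^-27 kg·m/s; ratio Δp'_min/Δp_min = 1/6.

From the uncertainty principle ΔxΔp ≥ ℏ/2, the minimum momentum uncertainty is Δp_min = ℏ/(2Δx).

Original (Δx = 4.46 nm = 4.460e-09 m):
Δp_min = (1.055e-34 J·s)/(2 × 4.460e-09 m) = 1.182e-26 kg·m/s

When Δx → 6Δx:
Δp'_min = ℏ/(2 × 6Δx) = (1/6) × ℏ/(2Δx) = (1/6) × Δp_min
Δp'_min = 1/6 × 1.182e-26 kg·m/s = 1.970e-27 kg·m/s

Since Δp_min ∝ 1/Δx, when Δx is increased to 6 times its original value, Δp_min decreases to 1/6 of its original value.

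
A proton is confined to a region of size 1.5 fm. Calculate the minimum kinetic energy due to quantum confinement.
2.306 MeV

Using the uncertainty principle:

1. Position uncertainty: Δx ≈ 1.500e-15 m
2. Minimum momentum uncertainty: Δp = ℏ/(2Δx) = 3.515e-20 kg·m/s
3. Minimum kinetic energy:
   KE = (Δp)²/(2m) = (3.515e-20)²/(2 × 1.673e-27 kg)
   KE = 3.694e-13 J = 2.306 MeV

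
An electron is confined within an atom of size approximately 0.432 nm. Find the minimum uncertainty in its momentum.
1.221 × 10^-25 kg·m/s

Using the Heisenberg uncertainty principle:
ΔxΔp ≥ ℏ/2

With Δx ≈ L = 4.320e-10 m (the confinement size):
Δp_min = ℏ/(2Δx)
Δp_min = (1.055e-34 J·s) / (2 × 4.320e-10 m)
Δp_min = 1.221e-25 kg·m/s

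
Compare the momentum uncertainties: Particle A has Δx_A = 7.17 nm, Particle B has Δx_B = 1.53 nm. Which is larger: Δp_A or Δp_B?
Particle B has the larger minimum momentum uncertainty, by a factor of 4.69.

For each particle, the minimum momentum uncertainty is Δp_min = ℏ/(2Δx):

Particle A: Δp_A = ℏ/(2×7.170e-09 m) = 7.354e-27 kg·m/s
Particle B: Δp_B = ℏ/(2×1.530e-09 m) = 3.446e-26 kg·m/s

Ratio: Δp_B/Δp_A = 4.69

Since Δp_min ∝ 1/Δx, the particle with smaller position uncertainty (B) has larger momentum uncertainty.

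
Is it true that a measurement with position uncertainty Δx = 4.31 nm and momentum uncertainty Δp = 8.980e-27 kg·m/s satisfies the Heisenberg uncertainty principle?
No, it violates the uncertainty principle (impossible measurement).

Calculate the product ΔxΔp:
ΔxΔp = (4.310e-09 m) × (8.980e-27 kg·m/s)
ΔxΔp = 3.870e-35 J·s

Compare to the minimum allowed value ℏ/2:
ℏ/2 = 5.273e-35 J·s

Since ΔxΔp = 3.870e-35 J·s < 5.273e-35 J·s = ℏ/2,
the measurement violates the uncertainty principle.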